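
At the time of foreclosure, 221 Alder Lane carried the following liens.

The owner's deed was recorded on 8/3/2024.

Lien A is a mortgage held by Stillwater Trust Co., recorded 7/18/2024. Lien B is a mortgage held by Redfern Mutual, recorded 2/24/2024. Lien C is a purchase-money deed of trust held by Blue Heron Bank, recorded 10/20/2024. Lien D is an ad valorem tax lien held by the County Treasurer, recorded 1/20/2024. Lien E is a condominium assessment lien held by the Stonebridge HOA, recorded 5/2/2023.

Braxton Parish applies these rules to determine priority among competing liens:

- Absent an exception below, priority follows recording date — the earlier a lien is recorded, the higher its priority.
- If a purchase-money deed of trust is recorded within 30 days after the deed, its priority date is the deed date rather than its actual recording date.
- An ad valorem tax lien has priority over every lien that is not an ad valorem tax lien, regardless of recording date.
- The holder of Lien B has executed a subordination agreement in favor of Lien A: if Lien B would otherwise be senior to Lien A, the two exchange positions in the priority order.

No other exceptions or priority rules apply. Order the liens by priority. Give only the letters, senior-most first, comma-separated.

Effective dates after the stated exceptions: C was recorded 78 days after the deed, outside the 30-day window, so it keeps its recording date.
D is an ad valorem tax lien and takes priority over every other lien.
Remaining liens by effective date: E (5/2/2023), B (2/24/2024), A (7/18/2024), C (10/20/2024).
B would otherwise be senior to A, so under the subordination agreement B and A exchange positions.

D, E, A, B, C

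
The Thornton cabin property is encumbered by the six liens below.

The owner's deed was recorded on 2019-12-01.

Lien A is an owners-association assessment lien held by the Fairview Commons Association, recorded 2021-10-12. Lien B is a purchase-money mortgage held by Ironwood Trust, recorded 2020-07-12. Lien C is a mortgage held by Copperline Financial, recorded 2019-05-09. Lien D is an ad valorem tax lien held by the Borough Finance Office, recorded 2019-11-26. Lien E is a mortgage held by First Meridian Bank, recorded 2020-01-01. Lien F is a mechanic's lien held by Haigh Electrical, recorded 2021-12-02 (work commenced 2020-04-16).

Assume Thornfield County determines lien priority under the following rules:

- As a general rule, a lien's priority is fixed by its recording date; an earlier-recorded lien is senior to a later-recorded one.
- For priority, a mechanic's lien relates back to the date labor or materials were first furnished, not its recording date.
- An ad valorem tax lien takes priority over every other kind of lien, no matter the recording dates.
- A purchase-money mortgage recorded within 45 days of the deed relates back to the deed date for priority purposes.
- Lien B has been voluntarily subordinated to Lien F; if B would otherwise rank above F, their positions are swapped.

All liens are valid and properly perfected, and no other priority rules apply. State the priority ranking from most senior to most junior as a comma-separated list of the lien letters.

Effective dates after the stated exceptions: B was recorded 224 days after the deed — beyond 45 days — so no relation-back applies; F relates back to 2020-04-16 (work commenced).
D is an ad valorem tax lien, so it outranks all other liens regardless of date.
Remaining liens by effective date: C (2019-05-09), E (2020-01-01), F (2020-04-16), B (2020-07-12), A (2021-10-12).
Since B is not senior to F, the subordination leaves the order unchanged.

D, C, E, F, B, A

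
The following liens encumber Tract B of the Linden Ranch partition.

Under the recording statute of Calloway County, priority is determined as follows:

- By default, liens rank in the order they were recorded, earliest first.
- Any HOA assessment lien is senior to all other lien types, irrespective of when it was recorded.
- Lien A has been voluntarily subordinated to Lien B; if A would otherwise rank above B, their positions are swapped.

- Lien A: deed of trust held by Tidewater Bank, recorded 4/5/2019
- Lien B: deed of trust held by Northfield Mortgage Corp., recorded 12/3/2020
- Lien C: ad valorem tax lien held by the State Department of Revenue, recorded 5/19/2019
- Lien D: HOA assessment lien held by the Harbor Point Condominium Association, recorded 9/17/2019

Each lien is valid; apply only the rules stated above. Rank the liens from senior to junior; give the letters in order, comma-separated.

D, B, C, A

D is an HOA assessment lien, so it outranks all other liens regardless of date.
Among the remaining liens, by effective date: A (4/5/2019), C (5/19/2019), B (12/3/2020).
A is senior to B before the subordination, so the two trade places.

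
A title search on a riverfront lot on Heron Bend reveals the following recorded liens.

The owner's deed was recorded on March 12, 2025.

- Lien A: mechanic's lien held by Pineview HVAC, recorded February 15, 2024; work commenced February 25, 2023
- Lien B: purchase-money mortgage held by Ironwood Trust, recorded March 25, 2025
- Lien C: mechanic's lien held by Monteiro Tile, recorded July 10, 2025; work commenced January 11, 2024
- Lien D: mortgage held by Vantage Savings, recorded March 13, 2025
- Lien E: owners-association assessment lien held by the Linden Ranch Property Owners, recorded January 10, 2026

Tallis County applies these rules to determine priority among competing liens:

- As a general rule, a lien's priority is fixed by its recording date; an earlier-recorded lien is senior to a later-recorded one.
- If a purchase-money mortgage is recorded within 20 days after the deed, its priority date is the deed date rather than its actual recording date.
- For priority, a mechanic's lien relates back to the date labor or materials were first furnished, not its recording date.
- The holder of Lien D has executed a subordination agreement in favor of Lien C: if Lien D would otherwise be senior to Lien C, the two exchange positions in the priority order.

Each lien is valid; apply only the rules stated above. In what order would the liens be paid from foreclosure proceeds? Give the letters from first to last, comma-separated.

First, effective dates: A is treated as recorded February 25, 2023, the work-commencement date; B relates back to the deed date March 12, 2025; C relates back to January 11, 2024 (work commenced).
Ordering by effective date: A (February 25, 2023), C (January 11, 2024), B (March 12, 2025), D (March 13, 2025), E (January 10, 2026).
D already ranks below C; the subordination has no effect.

A, C, B, D, E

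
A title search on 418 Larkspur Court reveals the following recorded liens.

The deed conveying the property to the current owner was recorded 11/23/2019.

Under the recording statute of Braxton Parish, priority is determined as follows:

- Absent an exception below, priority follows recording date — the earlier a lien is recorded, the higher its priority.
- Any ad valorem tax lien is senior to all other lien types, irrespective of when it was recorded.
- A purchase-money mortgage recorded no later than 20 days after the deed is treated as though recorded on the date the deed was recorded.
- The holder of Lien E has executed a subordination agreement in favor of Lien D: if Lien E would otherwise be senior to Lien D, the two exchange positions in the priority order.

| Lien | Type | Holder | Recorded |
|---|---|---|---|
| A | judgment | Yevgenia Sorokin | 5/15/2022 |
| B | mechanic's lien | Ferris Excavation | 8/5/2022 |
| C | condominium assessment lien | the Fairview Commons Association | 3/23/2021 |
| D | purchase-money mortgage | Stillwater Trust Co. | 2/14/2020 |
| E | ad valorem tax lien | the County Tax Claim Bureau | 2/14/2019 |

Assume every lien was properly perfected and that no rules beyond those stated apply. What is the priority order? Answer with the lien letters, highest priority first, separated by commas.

D, E, C, A, B

Adjusting effective dates: D was recorded 83 days after the deed — beyond 20 days — so no relation-back applies.
E is an ad valorem tax lien and takes priority over every other lien.
Remaining liens by effective date: D (2/14/2020), C (3/23/2021), A (5/15/2022), B (8/5/2022).
E is senior to D before the subordination, so the two trade places.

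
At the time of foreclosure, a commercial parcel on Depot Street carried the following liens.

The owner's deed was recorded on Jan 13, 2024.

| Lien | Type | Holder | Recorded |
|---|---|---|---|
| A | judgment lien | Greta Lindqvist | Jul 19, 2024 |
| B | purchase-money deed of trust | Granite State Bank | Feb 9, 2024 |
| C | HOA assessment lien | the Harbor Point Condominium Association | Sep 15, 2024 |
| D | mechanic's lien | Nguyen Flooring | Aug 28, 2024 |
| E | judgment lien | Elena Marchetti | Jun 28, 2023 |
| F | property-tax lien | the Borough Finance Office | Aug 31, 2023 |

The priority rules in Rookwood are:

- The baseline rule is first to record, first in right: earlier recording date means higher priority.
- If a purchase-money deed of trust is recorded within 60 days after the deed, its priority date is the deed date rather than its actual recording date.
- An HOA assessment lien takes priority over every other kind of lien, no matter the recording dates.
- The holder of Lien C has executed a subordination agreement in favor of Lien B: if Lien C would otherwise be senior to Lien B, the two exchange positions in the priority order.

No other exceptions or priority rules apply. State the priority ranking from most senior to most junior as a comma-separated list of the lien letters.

Effective dates: B's effective date is the deed date, Jan 13, 2024.
C is an HOA assessment lien and takes priority over every other lien.
Ordering the rest by effective date: E (Jun 28, 2023), F (Aug 31, 2023), B (Jan 13, 2024), A (Jul 19, 2024), D (Aug 28, 2024).
Because C would otherwise rank above B, the subordination swaps them.

B, E, F, C, A, D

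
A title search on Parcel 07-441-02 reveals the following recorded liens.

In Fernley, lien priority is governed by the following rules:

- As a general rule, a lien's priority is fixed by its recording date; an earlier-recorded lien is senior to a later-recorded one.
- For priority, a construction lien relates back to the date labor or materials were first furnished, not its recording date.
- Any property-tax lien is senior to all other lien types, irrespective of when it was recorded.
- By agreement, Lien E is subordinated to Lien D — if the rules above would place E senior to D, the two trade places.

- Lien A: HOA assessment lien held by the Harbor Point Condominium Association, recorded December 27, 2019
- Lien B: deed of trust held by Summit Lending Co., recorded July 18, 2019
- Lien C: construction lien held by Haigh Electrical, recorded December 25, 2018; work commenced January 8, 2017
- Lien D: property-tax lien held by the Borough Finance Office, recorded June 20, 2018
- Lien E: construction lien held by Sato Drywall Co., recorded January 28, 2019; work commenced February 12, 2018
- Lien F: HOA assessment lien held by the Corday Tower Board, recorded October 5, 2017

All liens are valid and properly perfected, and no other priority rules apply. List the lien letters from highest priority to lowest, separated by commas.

D, C, F, E, B, A

Effective dates: C's effective date is January 8, 2017, when work began; E relates back to February 12, 2018 (work commenced).
As a property-tax lien, D is senior to every other lien.
Ordering the rest by effective date: C (January 8, 2017), F (October 5, 2017), E (February 12, 2018), B (July 18, 2019), A (December 27, 2019).
E is already junior to D, so the subordination agreement changes nothing.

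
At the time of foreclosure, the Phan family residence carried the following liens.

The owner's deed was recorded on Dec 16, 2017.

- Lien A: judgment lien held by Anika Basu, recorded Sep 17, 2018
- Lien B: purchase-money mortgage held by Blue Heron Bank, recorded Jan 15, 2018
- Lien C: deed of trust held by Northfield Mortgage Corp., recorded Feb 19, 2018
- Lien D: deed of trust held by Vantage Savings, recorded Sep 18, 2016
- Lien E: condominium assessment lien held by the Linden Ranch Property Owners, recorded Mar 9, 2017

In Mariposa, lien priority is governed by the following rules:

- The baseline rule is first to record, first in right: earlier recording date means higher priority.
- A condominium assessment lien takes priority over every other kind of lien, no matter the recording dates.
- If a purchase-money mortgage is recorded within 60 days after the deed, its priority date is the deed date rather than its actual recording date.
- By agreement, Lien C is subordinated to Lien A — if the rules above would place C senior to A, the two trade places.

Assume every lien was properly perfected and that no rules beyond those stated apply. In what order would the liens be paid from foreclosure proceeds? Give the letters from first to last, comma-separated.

E, D, B, A, C

Adjusting effective dates: B was recorded within the 60-day window, so its effective date is the deed date Dec 16, 2017.
E is a condominium assessment lien and takes priority over every other lien.
Among the remaining liens, by effective date: D (Sep 18, 2016), B (Dec 16, 2017), C (Feb 19, 2018), A (Sep 17, 2018).
Because C would otherwise rank above A, the subordination swaps them.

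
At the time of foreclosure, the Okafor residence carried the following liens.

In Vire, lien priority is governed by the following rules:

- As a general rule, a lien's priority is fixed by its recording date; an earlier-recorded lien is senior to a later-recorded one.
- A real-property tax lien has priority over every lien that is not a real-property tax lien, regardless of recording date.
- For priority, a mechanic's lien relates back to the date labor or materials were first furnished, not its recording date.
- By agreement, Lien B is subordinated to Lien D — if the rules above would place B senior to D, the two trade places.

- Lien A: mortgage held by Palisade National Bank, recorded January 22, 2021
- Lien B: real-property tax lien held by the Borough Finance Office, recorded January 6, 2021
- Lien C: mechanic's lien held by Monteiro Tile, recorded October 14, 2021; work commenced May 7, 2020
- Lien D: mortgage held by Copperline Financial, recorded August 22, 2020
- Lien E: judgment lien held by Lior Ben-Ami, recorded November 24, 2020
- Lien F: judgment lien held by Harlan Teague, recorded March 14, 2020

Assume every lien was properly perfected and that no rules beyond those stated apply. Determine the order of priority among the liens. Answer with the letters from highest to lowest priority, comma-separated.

Effective dates: C is treated as recorded May 7, 2020, the work-commencement date.
B is a real-property tax lien and takes priority over every other lien.
Among the remaining liens, by effective date: F (March 14, 2020), C (May 7, 2020), D (August 22, 2020), E (November 24, 2020), A (January 22, 2021).
B would otherwise be senior to D, so under the subordination agreement B and D exchange positions.

D, F, C, B, E, A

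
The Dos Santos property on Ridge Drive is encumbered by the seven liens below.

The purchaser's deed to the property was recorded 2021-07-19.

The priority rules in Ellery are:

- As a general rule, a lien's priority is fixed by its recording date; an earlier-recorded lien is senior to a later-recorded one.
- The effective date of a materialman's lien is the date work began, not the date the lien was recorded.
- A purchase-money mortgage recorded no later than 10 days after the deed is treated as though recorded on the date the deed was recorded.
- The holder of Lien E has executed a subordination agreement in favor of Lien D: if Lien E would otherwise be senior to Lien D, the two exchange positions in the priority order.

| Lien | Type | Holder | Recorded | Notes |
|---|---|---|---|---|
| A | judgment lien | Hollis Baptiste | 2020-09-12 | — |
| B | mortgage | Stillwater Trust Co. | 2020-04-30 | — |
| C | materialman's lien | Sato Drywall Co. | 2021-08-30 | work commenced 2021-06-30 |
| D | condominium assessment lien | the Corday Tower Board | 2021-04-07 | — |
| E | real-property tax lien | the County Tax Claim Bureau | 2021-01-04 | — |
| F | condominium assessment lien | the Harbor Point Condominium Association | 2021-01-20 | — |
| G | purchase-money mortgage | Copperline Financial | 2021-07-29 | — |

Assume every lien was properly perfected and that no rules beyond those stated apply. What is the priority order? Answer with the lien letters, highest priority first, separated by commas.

B, A, D, F, E, C, G

Adjusting effective dates: C's effective date is 2021-06-30, when work began; G's effective date is the deed date, 2021-07-19.
Ordering by effective date: B (2020-04-30), A (2020-09-12), E (2021-01-04), F (2021-01-20), D (2021-04-07), C (2021-06-30), G (2021-07-19).
E is senior to D before the subordination, so the two trade places.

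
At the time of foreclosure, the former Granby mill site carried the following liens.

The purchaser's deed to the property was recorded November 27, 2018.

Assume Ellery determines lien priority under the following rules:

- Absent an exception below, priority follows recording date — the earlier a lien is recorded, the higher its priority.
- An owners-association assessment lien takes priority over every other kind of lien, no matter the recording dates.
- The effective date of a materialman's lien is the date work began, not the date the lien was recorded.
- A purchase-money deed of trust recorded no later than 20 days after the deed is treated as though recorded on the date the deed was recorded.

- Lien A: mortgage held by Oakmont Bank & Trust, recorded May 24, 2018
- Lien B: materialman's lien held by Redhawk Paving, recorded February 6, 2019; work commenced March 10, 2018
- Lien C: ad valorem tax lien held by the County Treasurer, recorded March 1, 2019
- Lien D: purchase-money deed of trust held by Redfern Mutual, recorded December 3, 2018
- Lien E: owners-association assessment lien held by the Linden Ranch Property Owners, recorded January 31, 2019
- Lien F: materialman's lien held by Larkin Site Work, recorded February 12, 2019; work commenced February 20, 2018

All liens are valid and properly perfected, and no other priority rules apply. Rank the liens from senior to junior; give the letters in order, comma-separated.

E, F, B, A, D, C

Effective dates after the stated exceptions: B's effective date is March 10, 2018, when work began; D relates back to the deed date November 27, 2018; F is treated as recorded February 20, 2018, the work-commencement date.
E is an owners-association assessment lien and takes priority over every other lien.
Among the remaining liens, by effective date: F (February 20, 2018), B (March 10, 2018), A (May 24, 2018), D (November 27, 2018), C (March 1, 2019).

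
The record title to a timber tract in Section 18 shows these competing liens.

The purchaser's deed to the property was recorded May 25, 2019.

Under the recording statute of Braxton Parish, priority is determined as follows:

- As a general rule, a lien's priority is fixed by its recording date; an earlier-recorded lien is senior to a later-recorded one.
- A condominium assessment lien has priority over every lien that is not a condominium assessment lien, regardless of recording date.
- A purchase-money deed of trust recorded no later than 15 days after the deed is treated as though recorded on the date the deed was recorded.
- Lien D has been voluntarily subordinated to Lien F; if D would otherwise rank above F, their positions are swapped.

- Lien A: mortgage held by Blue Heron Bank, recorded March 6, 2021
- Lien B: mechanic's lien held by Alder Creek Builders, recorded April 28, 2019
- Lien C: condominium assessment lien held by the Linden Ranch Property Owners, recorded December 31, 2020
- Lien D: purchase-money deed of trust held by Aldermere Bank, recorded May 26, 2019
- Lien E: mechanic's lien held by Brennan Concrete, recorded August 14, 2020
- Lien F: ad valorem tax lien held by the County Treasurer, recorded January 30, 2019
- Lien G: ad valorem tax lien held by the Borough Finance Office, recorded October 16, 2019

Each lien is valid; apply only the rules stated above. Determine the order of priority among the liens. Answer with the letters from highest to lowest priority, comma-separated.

C, F, B, D, G, E, A

First, effective dates: D's effective date is the deed date, May 25, 2019.
C is a condominium assessment lien, so it outranks all other liens regardless of date.
Ordering the rest by effective date: F (January 30, 2019), B (April 28, 2019), D (May 25, 2019), G (October 16, 2019), E (August 14, 2020), A (March 6, 2021).
Since D is not senior to F, the subordination leaves the order unchanged.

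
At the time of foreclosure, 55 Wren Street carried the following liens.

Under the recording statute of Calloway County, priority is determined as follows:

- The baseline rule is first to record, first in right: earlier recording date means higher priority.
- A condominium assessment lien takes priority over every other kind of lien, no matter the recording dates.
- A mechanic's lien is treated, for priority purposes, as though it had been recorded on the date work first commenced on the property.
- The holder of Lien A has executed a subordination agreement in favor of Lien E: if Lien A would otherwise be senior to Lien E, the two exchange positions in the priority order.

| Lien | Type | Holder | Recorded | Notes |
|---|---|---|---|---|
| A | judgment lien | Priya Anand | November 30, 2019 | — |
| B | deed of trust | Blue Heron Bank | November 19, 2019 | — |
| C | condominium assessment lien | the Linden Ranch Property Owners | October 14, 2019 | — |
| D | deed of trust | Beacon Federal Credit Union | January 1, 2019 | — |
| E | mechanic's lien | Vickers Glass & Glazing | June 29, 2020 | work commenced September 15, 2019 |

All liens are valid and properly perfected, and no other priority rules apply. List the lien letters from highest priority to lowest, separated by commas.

Adjusting effective dates: E's effective date is September 15, 2019, when work began.
C is a condominium assessment lien, so it outranks all other liens regardless of date.
The other liens, earliest effective date first: D (January 1, 2019), E (September 15, 2019), B (November 19, 2019), A (November 30, 2019).
Since A is not senior to E, the subordination leaves the order unchanged.

C, D, E, B, A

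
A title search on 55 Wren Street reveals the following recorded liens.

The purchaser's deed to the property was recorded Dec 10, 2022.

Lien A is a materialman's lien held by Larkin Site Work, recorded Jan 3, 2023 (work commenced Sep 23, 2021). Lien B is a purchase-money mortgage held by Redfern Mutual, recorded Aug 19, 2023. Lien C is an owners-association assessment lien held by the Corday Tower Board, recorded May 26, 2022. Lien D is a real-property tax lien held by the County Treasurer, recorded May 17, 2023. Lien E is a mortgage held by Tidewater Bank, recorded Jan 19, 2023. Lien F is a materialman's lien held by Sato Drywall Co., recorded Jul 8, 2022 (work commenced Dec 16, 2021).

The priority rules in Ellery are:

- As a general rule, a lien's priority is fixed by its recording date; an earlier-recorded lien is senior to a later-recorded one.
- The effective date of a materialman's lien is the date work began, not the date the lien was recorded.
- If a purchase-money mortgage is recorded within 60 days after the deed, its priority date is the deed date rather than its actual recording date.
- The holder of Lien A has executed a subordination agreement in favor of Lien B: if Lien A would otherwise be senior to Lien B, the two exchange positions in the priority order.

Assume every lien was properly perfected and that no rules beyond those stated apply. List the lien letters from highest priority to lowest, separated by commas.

Effective dates: A's effective date is Sep 23, 2021, when work began; B was recorded 252 days after the deed — beyond 60 days — so no relation-back applies; F relates back to Dec 16, 2021 (work commenced).
By effective date, earliest first: A (Sep 23, 2021), F (Dec 16, 2021), C (May 26, 2022), E (Jan 19, 2023), D (May 17, 2023), B (Aug 19, 2023).
A would otherwise be senior to B, so under the subordination agreement A and B exchange positions.

B, F, C, E, D, A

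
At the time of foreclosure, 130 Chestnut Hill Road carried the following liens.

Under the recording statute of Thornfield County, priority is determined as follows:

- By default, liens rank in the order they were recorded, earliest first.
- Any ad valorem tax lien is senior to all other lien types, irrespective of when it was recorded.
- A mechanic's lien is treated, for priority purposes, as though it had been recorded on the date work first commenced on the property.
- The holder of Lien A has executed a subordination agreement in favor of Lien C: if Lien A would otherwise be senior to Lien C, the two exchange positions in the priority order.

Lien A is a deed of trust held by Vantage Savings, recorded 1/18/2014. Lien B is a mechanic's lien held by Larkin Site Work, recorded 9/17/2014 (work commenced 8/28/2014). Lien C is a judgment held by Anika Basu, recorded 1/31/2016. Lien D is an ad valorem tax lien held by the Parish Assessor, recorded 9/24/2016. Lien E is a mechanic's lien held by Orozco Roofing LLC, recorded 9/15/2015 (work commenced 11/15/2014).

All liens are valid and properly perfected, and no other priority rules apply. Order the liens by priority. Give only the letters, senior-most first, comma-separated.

Effective dates after the stated exceptions: B is treated as recorded 8/28/2014, the work-commencement date; E's effective date is 11/15/2014, when work began.
D is an ad valorem tax lien, so it outranks all other liens regardless of date.
Remaining liens by effective date: A (1/18/2014), B (8/28/2014), E (11/15/2014), C (1/31/2016).
The subordination applies — A was senior to C — so A and C swap.

D, C, B, E, A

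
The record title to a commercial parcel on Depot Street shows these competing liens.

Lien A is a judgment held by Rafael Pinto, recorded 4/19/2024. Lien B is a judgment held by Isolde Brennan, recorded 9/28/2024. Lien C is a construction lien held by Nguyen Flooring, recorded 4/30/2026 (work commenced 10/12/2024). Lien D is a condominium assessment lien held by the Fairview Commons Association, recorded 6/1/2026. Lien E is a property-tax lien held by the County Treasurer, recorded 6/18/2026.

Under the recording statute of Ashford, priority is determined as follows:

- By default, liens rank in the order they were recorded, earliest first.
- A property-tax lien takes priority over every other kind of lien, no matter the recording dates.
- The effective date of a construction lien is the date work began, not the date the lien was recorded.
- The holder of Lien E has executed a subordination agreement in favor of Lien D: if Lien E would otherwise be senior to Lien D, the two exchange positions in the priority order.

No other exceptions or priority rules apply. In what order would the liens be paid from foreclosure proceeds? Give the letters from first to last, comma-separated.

Effective dates: C's effective date is 10/12/2024, when work began.
E is a property-tax lien, so it outranks all other liens regardless of date.
The other liens, earliest effective date first: A (4/19/2024), B (9/28/2024), C (10/12/2024), D (6/1/2026).
E is senior to D before the subordination, so the two trade places.

D, A, B, C, E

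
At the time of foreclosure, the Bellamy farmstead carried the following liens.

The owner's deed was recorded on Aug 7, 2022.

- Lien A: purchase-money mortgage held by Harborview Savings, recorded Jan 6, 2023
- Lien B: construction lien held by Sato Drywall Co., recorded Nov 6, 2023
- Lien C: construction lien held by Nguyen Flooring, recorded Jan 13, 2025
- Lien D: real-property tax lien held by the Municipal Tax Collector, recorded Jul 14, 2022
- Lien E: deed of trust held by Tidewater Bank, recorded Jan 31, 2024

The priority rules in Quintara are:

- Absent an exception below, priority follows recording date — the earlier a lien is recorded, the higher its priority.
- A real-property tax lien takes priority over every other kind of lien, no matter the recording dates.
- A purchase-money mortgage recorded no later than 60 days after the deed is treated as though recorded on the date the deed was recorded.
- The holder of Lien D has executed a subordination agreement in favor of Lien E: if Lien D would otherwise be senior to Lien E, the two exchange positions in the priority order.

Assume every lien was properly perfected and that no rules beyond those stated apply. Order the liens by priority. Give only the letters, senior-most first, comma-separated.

E, A, B, D, C

Effective dates: A was recorded 152 days after the deed, outside the 60-day window, so it keeps its recording date.
D, as a real-property tax lien, has superpriority and ranks first.
Among the remaining liens, by effective date: A (Jan 6, 2023), B (Nov 6, 2023), E (Jan 31, 2024), C (Jan 13, 2025).
Because D would otherwise rank above E, the subordination swaps them.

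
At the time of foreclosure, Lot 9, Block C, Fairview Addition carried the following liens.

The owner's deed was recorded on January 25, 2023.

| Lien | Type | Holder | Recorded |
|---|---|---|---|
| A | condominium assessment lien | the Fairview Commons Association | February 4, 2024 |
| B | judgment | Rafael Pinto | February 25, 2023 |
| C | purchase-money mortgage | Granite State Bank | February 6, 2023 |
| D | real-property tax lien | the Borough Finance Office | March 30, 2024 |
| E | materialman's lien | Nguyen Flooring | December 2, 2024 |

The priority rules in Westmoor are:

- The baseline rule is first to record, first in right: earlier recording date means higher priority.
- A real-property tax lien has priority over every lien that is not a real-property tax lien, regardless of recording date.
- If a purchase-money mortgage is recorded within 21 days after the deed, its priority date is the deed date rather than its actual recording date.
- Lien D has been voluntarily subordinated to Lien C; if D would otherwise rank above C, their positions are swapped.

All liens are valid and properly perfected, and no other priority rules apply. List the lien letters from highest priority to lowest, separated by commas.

Adjusting effective dates: C was recorded within the 21-day window, so its effective date is the deed date January 25, 2023.
D is a real-property tax lien, so it outranks all other liens regardless of date.
The other liens, earliest effective date first: C (January 25, 2023), B (February 25, 2023), A (February 4, 2024), E (December 2, 2024).
D is senior to C before the subordination, so the two trade places.

C, D, B, A, E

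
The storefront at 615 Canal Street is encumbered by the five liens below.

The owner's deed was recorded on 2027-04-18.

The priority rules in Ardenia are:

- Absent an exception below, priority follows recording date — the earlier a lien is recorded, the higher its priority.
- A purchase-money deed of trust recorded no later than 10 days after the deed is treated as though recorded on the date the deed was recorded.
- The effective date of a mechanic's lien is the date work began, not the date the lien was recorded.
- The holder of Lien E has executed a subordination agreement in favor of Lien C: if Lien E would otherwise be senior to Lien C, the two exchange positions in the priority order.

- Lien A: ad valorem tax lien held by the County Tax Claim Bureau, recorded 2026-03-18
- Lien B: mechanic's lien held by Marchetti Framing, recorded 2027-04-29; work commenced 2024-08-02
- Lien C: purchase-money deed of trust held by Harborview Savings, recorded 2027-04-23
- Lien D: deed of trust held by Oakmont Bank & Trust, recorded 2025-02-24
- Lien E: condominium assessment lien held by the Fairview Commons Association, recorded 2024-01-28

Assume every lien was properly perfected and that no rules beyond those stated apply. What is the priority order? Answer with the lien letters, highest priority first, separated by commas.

Adjusting effective dates: B relates back to 2024-08-02 (work commenced); C's effective date is the deed date, 2027-04-18.
Ordering by effective date: E (2024-01-28), B (2024-08-02), D (2025-02-24), A (2026-03-18), C (2027-04-18).
Because E would otherwise rank above C, the subordination swaps them.

C, B, D, A, E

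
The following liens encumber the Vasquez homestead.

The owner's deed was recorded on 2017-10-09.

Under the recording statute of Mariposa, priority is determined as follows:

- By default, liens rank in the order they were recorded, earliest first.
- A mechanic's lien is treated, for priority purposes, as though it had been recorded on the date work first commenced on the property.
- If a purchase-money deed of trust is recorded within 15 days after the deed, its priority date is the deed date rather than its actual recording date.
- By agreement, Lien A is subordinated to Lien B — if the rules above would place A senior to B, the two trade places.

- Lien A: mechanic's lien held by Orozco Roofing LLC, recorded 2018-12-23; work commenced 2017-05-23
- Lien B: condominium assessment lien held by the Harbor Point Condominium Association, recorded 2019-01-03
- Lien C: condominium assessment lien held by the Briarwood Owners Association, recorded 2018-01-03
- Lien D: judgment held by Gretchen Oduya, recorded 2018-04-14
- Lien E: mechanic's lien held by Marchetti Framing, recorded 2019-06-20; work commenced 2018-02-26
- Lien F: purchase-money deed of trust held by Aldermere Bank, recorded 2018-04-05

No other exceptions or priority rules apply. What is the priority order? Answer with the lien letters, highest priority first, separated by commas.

B, C, E, F, D, A

Adjusting effective dates: A's effective date is 2017-05-23, when work began; E is treated as recorded 2018-02-26, the work-commencement date; F missed the 15-day window (178 days after the deed), so its recording date stands.
By effective date, earliest first: A (2017-05-23), C (2018-01-03), E (2018-02-26), F (2018-04-05), D (2018-04-14), B (2019-01-03).
The subordination applies — A was senior to B — so A and B swap.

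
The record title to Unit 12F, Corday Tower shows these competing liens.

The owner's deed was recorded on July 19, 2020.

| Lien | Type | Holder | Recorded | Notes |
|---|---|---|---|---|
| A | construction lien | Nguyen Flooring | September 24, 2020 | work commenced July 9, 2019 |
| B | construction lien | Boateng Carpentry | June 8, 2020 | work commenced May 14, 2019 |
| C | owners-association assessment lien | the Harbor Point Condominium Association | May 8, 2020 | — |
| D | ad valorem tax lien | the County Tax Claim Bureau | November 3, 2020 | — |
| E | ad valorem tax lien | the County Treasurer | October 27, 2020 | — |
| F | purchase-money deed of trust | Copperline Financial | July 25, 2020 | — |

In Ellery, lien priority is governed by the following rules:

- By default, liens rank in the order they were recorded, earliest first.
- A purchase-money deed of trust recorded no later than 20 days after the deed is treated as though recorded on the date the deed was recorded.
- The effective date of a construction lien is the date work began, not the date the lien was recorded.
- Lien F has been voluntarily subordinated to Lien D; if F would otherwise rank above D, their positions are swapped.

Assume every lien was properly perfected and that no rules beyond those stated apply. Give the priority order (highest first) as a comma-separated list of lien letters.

Adjusting effective dates: A relates back to July 9, 2019 (work commenced); B is treated as recorded May 14, 2019, the work-commencement date; F relates back to the deed date July 19, 2020.
Sorted by effective date: B (May 14, 2019), A (July 9, 2019), C (May 8, 2020), F (July 19, 2020), E (October 27, 2020), D (November 3, 2020).
The subordination applies — F was senior to D — so F and D swap.

B, A, C, D, E, F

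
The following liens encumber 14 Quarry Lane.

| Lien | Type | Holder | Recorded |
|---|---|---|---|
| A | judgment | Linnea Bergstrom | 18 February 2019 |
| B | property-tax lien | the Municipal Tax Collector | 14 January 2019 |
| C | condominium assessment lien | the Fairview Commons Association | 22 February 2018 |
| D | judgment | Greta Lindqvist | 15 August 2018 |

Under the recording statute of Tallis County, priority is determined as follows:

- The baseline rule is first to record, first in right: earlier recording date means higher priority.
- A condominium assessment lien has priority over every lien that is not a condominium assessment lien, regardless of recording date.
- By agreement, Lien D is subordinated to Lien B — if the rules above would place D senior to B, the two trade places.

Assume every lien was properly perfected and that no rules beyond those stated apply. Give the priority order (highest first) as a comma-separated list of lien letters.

C, B, D, A

As a condominium assessment lien, C is senior to every other lien.
The other liens, earliest effective date first: D (15 August 2018), B (14 January 2019), A (18 February 2019).
Because D would otherwise rank above B, the subordination swaps them.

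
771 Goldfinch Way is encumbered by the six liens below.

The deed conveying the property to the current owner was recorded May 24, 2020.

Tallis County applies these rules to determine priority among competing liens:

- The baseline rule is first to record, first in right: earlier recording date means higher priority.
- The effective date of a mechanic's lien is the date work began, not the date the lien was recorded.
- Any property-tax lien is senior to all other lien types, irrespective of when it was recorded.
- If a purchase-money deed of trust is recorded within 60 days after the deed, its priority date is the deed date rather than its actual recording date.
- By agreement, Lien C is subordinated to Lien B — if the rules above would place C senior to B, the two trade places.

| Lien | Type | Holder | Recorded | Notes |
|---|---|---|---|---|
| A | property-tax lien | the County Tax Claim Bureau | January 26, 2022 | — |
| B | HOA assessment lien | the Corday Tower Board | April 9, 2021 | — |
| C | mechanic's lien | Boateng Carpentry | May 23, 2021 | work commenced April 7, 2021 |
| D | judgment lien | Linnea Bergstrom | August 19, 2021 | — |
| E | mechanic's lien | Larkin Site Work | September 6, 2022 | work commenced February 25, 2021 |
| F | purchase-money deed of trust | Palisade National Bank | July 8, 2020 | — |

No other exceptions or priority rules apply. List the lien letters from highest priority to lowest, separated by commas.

Effective dates after the stated exceptions: C is treated as recorded April 7, 2021, the work-commencement date; E's effective date is February 25, 2021, when work began; F relates back to the deed date May 24, 2020.
A is a property-tax lien, so it outranks all other liens regardless of date.
The other liens, earliest effective date first: F (May 24, 2020), E (February 25, 2021), C (April 7, 2021), B (April 9, 2021), D (August 19, 2021).
Because C would otherwise rank above B, the subordination swaps them.

A, F, E, B, C, D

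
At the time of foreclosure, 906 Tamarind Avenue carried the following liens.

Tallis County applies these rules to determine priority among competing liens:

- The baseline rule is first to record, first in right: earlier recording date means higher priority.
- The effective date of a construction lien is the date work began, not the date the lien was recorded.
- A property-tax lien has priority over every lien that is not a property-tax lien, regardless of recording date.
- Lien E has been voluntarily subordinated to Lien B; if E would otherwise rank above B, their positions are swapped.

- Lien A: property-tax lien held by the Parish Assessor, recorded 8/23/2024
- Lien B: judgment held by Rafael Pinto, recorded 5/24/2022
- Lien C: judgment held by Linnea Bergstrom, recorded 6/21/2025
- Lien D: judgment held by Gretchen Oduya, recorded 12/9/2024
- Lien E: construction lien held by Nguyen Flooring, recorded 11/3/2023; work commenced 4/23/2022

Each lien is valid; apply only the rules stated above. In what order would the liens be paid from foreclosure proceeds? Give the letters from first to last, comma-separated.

Effective dates after the stated exceptions: E is treated as recorded 4/23/2022, the work-commencement date.
As a property-tax lien, A is senior to every other lien.
The other liens, earliest effective date first: E (4/23/2022), B (5/24/2022), D (12/9/2024), C (6/21/2025).
Because E would otherwise rank above B, the subordination swaps them.

A, B, E, D, C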